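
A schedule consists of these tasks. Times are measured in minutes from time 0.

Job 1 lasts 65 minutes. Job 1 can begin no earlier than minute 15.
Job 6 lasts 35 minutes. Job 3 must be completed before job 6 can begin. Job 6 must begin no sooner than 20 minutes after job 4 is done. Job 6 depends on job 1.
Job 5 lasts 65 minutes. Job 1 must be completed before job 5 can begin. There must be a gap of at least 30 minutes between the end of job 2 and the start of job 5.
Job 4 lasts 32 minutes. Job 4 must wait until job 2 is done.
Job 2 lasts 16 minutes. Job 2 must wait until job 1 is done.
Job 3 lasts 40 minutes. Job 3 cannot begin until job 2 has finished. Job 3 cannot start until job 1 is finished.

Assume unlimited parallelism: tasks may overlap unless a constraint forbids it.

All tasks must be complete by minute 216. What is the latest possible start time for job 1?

40

Nothing follows job 6; the deadline of minute 216 is its only limit. It must start by 216 − 35 = minute 181.
Since job 6 (must start by minute 181) depends on it, job 3 must finish by minute 181. Backing off its 40-minute duration gives a latest start of minute 141.
Job 4 has to be done before job 6 (must start by minute 181, minus 20-minute gap → minute 161). That means finishing by minute 161, i.e. starting by 161 − 32 = minute 129.
To finish by minute 216, job 5 (duration 65) must start no later than minute 151.
For job 2: job 3 (must start by minute 141); job 4 (must start by minute 129); job 5 (must start by minute 151, minus 30-minute gap → minute 121). The most restrictive is minute 121; with a 16-minute duration, job 2 must start by minute 105.
Job 1 must finish in time for job 2 (must start by minute 105); job 3 (must start by minute 141); job 5 (must start by minute 151); job 6 (must start by minute 181). The tightest is minute 105, so job 1 must start by 105 − 65 = minute 40.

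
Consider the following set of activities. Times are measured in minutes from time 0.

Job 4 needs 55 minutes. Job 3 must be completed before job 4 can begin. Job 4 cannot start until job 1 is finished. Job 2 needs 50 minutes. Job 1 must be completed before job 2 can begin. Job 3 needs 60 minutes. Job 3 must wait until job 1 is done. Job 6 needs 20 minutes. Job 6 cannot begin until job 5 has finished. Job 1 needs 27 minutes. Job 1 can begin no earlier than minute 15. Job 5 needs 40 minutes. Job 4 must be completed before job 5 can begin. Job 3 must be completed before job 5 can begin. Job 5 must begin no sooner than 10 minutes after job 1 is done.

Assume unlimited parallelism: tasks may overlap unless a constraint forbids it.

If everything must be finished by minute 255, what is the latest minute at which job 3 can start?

Nothing follows job 6; the deadline of minute 255 is its only limit. It must start by 255 − 20 = minute 235.
Since job 6 (must start by minute 235) depends on it, job 5 must finish by minute 235. Backing off its 40-minute duration gives a latest start of minute 195.
Job 4 has to be done before job 5 (must start by minute 195). That means finishing by minute 195, i.e. starting by 195 − 55 = minute 140.
Job 3 has several dependents: job 4 (must start by minute 140); job 5 (must start by minute 195). The earliest of those limits is minute 140, so job 3 must start by 140 − 60 = minute 80.

80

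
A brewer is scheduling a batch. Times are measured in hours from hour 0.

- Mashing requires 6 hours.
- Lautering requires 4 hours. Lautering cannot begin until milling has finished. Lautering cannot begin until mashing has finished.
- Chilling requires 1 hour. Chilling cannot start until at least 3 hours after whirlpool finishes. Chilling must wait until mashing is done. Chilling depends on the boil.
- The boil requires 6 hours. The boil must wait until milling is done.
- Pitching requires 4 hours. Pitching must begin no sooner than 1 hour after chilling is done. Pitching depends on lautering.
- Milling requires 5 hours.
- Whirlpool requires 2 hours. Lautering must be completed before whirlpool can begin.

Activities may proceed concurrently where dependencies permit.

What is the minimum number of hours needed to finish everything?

21

Mashing has no prerequisites, so it starts at hour 0 and finishes at hour 6.
Nothing blocks milling, so it runs from hour 0 to hour 5.
The boil cannot begin until milling (finishes hour 5). It runs from hour 5 to 5 + 6 = hour 11.
Lautering cannot start until milling (finishes hour 5); mashing (finishes hour 6). The controlling bound is hour 6, so lautering finishes at 6 + 4 = hour 10.
Whirlpool cannot begin until lautering (finishes hour 10). It runs from hour 10 to 10 + 2 = hour 12.
Chilling has to wait for whirlpool (finishes hour 12, plus 3-hour gap → hour 15); mashing (finishes hour 6); the boil (finishes hour 11). The latest of these is hour 15, so chilling runs hour 15 to 15 + 1 = hour 16.
Pitching has to wait for chilling (finishes hour 16, plus 1-hour gap → hour 17); lautering (finishes hour 10). The latest of these is hour 17, so pitching runs hour 17 to 17 + 4 = hour 21.
All tasks are finished once the last one completes. Finish times: Milling at 5, Mashing at 6, Lautering at 10, The boil at 11, Whirlpool at 12, Chilling at 16, Pitching at 21. The latest is hour 21.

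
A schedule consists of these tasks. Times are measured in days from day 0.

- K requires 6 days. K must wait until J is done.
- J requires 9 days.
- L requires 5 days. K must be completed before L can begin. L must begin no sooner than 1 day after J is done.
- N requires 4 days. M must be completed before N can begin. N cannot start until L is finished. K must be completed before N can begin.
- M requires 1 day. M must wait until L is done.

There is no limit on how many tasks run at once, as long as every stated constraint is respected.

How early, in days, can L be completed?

J can start immediately at day 0; it finishes at day 9.
K cannot begin until J (finishes day 9). It runs from day 9 to 9 + 6 = day 15.
L needs all of K (finishes day 15); J (finishes day 9, plus 1-day gap → day 10). That puts its earliest start at day 15; it finishes at 15 + 5 = day 20.

20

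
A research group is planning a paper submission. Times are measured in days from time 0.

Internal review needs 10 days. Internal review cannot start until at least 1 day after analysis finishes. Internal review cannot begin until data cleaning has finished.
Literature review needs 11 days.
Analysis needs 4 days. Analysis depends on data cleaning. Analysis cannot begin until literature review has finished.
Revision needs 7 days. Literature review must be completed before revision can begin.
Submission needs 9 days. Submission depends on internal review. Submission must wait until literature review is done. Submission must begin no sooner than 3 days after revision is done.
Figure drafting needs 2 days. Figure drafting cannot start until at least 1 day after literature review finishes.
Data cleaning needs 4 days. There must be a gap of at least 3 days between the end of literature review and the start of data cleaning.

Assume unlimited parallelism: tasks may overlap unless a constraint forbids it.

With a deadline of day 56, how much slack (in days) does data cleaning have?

Literature review can start immediately at day 0; it finishes at day 11.
After literature review (finishes day 11, plus 3-day gap → day 14), data cleaning can start at day 14 and finishes at day 18.

Working backward from the deadline:
Submission has no dependents, so it just needs to finish by day 56. Starting by 56 − 9 = day 47 achieves that.
Since submission (must start by day 47) depends on it, internal review must finish by day 47. Backing off its 10-day duration gives a latest start of day 37.
Since internal review (must start by day 37, minus 1-day gap → day 36) depends on it, analysis must finish by day 36. Backing off its 4-day duration gives a latest start of day 32.
Data cleaning has several dependents: analysis (must start by day 32); internal review (must start by day 37). The earliest of those limits is day 32, so data cleaning must start by 32 − 4 = day 28.
So data cleaning can start as early as day 14 and as late as day 28, giving 28 − 14 = 14 days of slack.

14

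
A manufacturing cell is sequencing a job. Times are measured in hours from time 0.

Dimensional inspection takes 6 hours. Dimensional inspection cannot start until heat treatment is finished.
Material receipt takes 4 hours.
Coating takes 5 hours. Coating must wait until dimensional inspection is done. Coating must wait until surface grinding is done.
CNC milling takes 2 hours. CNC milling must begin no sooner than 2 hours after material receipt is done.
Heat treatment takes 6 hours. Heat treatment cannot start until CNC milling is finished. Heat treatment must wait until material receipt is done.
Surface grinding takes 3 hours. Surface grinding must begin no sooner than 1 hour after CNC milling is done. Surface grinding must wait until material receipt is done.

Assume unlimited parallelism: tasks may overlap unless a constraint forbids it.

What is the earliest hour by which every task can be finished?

25

Nothing blocks material receipt, so it runs from hour 0 to hour 4.
After material receipt (finishes hour 4, plus 2-hour gap → hour 6), CNC milling can start at hour 6 and finishes at hour 8.
For surface grinding: CNC milling (finishes hour 8, plus 1-hour gap → hour 9); material receipt (finishes hour 4). Taking the maximum gives a start of hour 9, and it finishes at 9 + 3 = hour 12.
For heat treatment: CNC milling (finishes hour 8); material receipt (finishes hour 4). Taking the maximum gives a start of hour 8, and it finishes at 8 + 6 = hour 14.
Dimensional inspection waits on heat treatment (finishes hour 14), so it starts at hour 14 and finishes at 14 + 6 = hour 20.
For coating: dimensional inspection (finishes hour 20); surface grinding (finishes hour 12). Taking the maximum gives a start of hour 20, and it finishes at 20 + 5 = hour 25.
All tasks are finished once the last one completes. Finish times: Material receipt at 4, CNC milling at 8, Heat treatment at 14, Surface grinding at 12, Dimensional inspection at 20, Coating at 25. The latest is hour 25.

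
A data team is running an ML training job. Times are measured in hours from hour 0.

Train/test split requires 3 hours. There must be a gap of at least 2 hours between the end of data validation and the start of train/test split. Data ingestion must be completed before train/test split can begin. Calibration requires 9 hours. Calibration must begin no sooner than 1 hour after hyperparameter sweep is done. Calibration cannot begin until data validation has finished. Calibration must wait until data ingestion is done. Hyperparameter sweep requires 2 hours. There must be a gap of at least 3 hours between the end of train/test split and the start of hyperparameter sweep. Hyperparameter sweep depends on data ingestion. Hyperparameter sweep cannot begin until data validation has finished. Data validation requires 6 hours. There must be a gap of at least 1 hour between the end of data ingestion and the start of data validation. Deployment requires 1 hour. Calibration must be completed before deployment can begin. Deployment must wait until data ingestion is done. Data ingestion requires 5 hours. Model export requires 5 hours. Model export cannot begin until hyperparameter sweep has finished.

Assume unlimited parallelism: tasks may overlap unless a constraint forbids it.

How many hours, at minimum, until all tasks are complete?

Data ingestion can start immediately at hour 0; it finishes at hour 5.
Data validation waits on data ingestion (finishes hour 5, plus 1-hour gap → hour 6), so it starts at hour 6 and finishes at 6 + 6 = hour 12.
Train/test split cannot start until data validation (finishes hour 12, plus 2-hour gap → hour 14); data ingestion (finishes hour 5). The controlling bound is hour 14, so train/test split finishes at 14 + 3 = hour 17.
Hyperparameter sweep needs all of train/test split (finishes hour 17, plus 3-hour gap → hour 20); data ingestion (finishes hour 5); data validation (finishes hour 12). That puts its earliest start at hour 20; it finishes at 20 + 2 = hour 22.
Model export waits on hyperparameter sweep (finishes hour 22), so it starts at hour 22 and finishes at 22 + 5 = hour 27.
For calibration: hyperparameter sweep (finishes hour 22, plus 1-hour gap → hour 23); data validation (finishes hour 12); data ingestion (finishes hour 5). Taking the maximum gives a start of hour 23, and it finishes at 23 + 9 = hour 32.
Deployment cannot start until calibration (finishes hour 32); data ingestion (finishes hour 5). The controlling bound is hour 32, so deployment finishes at 32 + 1 = hour 33.
All tasks are finished once the last one completes. Finish times: Data ingestion at 5, Data validation at 12, Train/test split at 17, Hyperparameter sweep at 22, Calibration at 32, Model export at 27, Deployment at 33. The latest is hour 33.

33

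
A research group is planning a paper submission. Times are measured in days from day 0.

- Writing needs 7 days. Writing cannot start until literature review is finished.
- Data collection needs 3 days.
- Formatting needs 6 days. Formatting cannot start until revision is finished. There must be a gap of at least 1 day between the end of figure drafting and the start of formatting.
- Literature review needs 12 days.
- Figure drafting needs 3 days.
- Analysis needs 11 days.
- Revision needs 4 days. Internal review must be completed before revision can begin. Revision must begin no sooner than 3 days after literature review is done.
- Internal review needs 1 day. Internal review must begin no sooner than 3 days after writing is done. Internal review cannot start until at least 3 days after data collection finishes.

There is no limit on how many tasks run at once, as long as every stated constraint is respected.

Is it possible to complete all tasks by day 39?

Yes

Figure drafting can start immediately at day 0; it finishes at day 3.
Analysis has no prerequisites, so it starts at day 0 and finishes at day 11.
Data collection can start immediately at day 0; it finishes at day 3.
Literature review can start immediately at day 0; it finishes at day 12.
Writing waits on literature review (finishes day 12), so it starts at day 12 and finishes at 12 + 7 = day 19.
Internal review needs all of writing (finishes day 19, plus 3-day gap → day 22); data collection (finishes day 3, plus 3-day gap → day 6). That puts its earliest start at day 22; it finishes at 22 + 1 = day 23.
Revision needs all of internal review (finishes day 23); literature review (finishes day 12, plus 3-day gap → day 15). That puts its earliest start at day 23; it finishes at 23 + 4 = day 27.
Formatting needs all of revision (finishes day 27); figure drafting (finishes day 3, plus 1-day gap → day 4). That puts its earliest start at day 27; it finishes at 27 + 6 = day 33.
Every task is finished by day 33, which is no later than the deadline of 39, so the schedule is feasible.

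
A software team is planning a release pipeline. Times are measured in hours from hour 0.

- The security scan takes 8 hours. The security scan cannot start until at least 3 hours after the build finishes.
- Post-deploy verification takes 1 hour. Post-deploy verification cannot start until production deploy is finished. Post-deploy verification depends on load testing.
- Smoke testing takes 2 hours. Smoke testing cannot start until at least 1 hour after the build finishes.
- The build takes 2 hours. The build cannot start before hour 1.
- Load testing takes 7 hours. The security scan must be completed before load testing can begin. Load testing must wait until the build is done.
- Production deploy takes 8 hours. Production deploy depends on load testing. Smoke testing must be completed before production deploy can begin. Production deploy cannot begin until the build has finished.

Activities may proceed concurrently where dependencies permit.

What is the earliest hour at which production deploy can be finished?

After its own release at hour 1, the build can start at hour 1 and finishes at hour 3.
After the build (finishes hour 3, plus 1-hour gap → hour 4), smoke testing can start at hour 4 and finishes at hour 6.
The security scan cannot begin until the build (finishes hour 3, plus 3-hour gap → hour 6). It runs from hour 6 to 6 + 8 = hour 14.
Load testing needs all of the security scan (finishes hour 14); the build (finishes hour 3). That puts its earliest start at hour 14; it finishes at 14 + 7 = hour 21.
Production deploy has to wait for load testing (finishes hour 21); smoke testing (finishes hour 6); the build (finishes hour 3). The latest of these is hour 21, so production deploy runs hour 21 to 21 + 8 = hour 29.

29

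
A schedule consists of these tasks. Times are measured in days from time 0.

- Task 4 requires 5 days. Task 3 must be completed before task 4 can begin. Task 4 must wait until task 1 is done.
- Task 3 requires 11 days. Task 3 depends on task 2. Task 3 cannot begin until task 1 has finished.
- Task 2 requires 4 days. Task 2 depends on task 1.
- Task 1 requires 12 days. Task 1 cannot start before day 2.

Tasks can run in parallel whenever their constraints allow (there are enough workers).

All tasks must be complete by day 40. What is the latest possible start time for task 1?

8

Task 4 must finish by day 40; it takes 5 days, so it must start by 40 − 5 = day 35.
Task 3 must finish before task 4 (must start by day 35). With an 11-day duration, task 3 must start by 35 − 11 = day 24.
Task 2 feeds into task 3 (must start by day 24); so task 2 must finish by day 24 and therefore start by day 20.
Task 1 has several dependents: task 2 (must start by day 20); task 3 (must start by day 24); task 4 (must start by day 35). The earliest of those limits is day 20, so task 1 must start by 20 − 12 = day 8.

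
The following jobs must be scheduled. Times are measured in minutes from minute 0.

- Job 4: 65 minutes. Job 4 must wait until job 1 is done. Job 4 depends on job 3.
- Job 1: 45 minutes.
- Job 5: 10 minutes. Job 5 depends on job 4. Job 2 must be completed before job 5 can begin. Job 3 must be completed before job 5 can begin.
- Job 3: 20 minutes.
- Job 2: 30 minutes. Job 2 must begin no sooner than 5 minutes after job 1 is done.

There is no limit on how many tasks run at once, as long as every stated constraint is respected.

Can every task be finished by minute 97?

No

Job 3 can start immediately at minute 0; it finishes at minute 20.
Nothing blocks job 1, so it runs from minute 0 to minute 45.
Job 4 needs all of job 1 (finishes minute 45); job 3 (finishes minute 20). That puts its earliest start at minute 45; it finishes at 45 + 65 = minute 110.
Job 2 waits on job 1 (finishes minute 45, plus 5-minute gap → minute 50), so it starts at minute 50 and finishes at 50 + 30 = minute 80.
For job 5: job 4 (finishes minute 110); job 2 (finishes minute 80); job 3 (finishes minute 20). Taking the maximum gives a start of minute 110, and it finishes at 110 + 10 = minute 120.
The earliest everything can be done is minute 120, which is after the deadline of 97, so it is not possible.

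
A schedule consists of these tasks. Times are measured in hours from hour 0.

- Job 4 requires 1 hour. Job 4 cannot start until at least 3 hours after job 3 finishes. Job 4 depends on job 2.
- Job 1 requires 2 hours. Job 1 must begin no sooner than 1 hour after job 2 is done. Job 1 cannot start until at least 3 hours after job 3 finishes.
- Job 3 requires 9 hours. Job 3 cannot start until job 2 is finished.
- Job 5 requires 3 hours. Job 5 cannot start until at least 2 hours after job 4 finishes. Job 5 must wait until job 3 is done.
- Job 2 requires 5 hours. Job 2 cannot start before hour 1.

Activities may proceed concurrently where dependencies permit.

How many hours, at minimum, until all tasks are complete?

24

Job 2 cannot begin until its own release at hour 1. It runs from hour 1 to 1 + 5 = hour 6.
Job 3 waits on job 2 (finishes hour 6), so it starts at hour 6 and finishes at 6 + 9 = hour 15.
For job 4: job 3 (finishes hour 15, plus 3-hour gap → hour 18); job 2 (finishes hour 6). Taking the maximum gives a start of hour 18, and it finishes at 18 + 1 = hour 19.
Job 5 needs all of job 4 (finishes hour 19, plus 2-hour gap → hour 21); job 3 (finishes hour 15). That puts its earliest start at hour 21; it finishes at 21 + 3 = hour 24.
Job 1 needs all of job 2 (finishes hour 6, plus 1-hour gap → hour 7); job 3 (finishes hour 15, plus 3-hour gap → hour 18). That puts its earliest start at hour 18; it finishes at 18 + 2 = hour 20.
All tasks are finished once the last one completes. Finish times: Job 1 at 20, Job 2 at 6, Job 3 at 15, Job 4 at 19, Job 5 at 24. The latest is hour 24.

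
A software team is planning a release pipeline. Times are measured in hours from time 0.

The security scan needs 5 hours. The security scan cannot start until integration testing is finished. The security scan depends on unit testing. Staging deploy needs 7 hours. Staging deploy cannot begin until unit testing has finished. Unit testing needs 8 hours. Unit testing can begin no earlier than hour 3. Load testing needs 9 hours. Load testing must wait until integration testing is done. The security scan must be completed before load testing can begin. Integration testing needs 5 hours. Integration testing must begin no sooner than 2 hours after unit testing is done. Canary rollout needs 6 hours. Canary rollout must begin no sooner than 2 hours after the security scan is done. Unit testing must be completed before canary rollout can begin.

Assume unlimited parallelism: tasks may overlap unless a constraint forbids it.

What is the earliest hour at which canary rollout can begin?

25

After its own release at hour 3, unit testing can start at hour 3 and finishes at hour 11.
Integration testing waits on unit testing (finishes hour 11, plus 2-hour gap → hour 13), so it starts at hour 13 and finishes at 13 + 5 = hour 18.
The security scan cannot start until integration testing (finishes hour 18); unit testing (finishes hour 11). The controlling bound is hour 18, so the security scan finishes at 18 + 5 = hour 23.
Canary rollout waits on the security scan (finishes hour 23, plus 2-hour gap → hour 25); unit testing (finishes hour 11). The latest of these is hour 25, which is the earliest canary rollout can start.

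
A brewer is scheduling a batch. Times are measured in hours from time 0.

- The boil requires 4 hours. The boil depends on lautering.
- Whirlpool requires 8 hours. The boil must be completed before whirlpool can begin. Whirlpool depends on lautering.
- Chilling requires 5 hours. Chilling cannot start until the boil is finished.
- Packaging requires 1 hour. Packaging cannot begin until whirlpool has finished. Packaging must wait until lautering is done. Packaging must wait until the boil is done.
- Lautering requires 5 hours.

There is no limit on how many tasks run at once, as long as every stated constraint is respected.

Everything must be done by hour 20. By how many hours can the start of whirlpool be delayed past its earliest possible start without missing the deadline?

Lautering can start immediately at hour 0; it finishes at hour 5.
The boil waits on lautering (finishes hour 5), so it starts at hour 5 and finishes at 5 + 4 = hour 9.
For whirlpool: the boil (finishes hour 9); lautering (finishes hour 5). Taking the maximum gives a start of hour 9, and it finishes at 9 + 8 = hour 17.

Working backward from the deadline:
Nothing follows packaging; the deadline of hour 20 is its only limit. It must start by 20 − 1 = hour 19.
Whirlpool has to be done before packaging (must start by hour 19). That means finishing by hour 19, i.e. starting by 19 − 8 = hour 11.
So whirlpool can start as early as hour 9 and as late as hour 11, giving 11 − 9 = 2 hours of slack.

2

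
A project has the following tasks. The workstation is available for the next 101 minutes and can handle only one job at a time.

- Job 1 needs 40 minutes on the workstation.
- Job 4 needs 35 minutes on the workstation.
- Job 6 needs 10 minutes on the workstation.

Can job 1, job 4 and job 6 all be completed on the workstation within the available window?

Running back to back, the jobs need 40 + 35 + 10 = 85 minutes on the workstation.
Since 85 ≤ 101, they fit within the window.

Yes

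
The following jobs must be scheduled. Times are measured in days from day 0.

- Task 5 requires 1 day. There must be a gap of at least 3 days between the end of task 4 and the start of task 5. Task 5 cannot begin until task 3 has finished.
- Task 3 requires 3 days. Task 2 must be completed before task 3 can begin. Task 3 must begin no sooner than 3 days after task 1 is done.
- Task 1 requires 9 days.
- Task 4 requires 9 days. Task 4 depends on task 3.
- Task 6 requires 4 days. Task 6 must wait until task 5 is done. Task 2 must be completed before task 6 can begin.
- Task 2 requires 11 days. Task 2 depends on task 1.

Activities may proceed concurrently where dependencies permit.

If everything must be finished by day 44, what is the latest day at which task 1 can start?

4

To finish by day 44, task 6 (duration 4) must start no later than day 40.
Task 5 must finish before task 6 (must start by day 40). With a 1-day duration, task 5 must start by 40 − 1 = day 39.
Task 4 feeds into task 5 (must start by day 39, minus 3-day gap → day 36); so task 4 must finish by day 36 and therefore start by day 27.
Task 3 must finish in time for task 4 (must start by day 27); task 5 (must start by day 39). The tightest is day 27, so task 3 must start by 27 − 3 = day 24.
Task 2 has several dependents: task 3 (must start by day 24); task 6 (must start by day 40). The earliest of those limits is day 24, so task 2 must start by 24 − 11 = day 13.
Task 1 feeds task 2 (must start by day 13); task 3 (must start by day 24, minus 3-day gap → day 21). Taking the minimum, task 1 must finish by day 13 and start by 13 − 9 = day 4.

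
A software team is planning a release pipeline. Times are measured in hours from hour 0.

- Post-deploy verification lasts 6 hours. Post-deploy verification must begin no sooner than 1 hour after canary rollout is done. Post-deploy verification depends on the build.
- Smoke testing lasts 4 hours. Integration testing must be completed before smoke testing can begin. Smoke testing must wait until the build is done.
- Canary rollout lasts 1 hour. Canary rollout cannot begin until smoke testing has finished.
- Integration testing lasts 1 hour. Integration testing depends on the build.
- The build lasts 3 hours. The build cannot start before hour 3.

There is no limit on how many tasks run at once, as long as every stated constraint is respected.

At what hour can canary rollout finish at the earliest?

After its own release at hour 3, the build can start at hour 3 and finishes at hour 6.
After the build (finishes hour 6), integration testing can start at hour 6 and finishes at hour 7.
Smoke testing has to wait for integration testing (finishes hour 7); the build (finishes hour 6). The latest of these is hour 7, so smoke testing runs hour 7 to 7 + 4 = hour 11.
After smoke testing (finishes hour 11), canary rollout can start at hour 11 and finishes at hour 12.

12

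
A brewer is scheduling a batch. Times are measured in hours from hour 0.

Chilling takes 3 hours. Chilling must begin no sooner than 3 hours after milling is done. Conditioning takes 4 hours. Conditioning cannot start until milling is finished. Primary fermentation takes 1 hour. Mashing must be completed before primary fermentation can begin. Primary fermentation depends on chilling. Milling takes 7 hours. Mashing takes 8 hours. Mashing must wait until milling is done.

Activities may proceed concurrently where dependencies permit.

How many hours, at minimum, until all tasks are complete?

16

Nothing blocks milling, so it runs from hour 0 to hour 7.
After milling (finishes hour 7), conditioning can start at hour 7 and finishes at hour 11.
After milling (finishes hour 7, plus 3-hour gap → hour 10), chilling can start at hour 10 and finishes at hour 13.
Mashing waits on milling (finishes hour 7), so it starts at hour 7 and finishes at 7 + 8 = hour 15.
Primary fermentation cannot start until mashing (finishes hour 15); chilling (finishes hour 13). The controlling bound is hour 15, so primary fermentation finishes at 15 + 1 = hour 16.
All tasks are finished once the last one completes. Finish times: Milling at 7, Mashing at 15, Chilling at 13, Primary fermentation at 16, Conditioning at 11. The latest is hour 16.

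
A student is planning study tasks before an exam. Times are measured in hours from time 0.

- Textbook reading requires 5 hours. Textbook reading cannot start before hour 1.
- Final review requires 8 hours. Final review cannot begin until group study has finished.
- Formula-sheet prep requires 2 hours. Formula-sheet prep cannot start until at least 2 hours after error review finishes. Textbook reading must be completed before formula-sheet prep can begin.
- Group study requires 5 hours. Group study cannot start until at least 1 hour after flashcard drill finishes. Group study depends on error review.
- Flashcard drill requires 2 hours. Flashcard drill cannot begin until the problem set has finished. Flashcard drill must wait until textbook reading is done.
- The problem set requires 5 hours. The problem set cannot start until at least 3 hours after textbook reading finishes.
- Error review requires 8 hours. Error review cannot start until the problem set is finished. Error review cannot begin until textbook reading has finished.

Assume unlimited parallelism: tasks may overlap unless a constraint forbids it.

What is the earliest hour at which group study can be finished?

Textbook reading waits on its own release at hour 1, so it starts at hour 1 and finishes at 1 + 5 = hour 6.
The problem set cannot begin until textbook reading (finishes hour 6, plus 3-hour gap → hour 9). It runs from hour 9 to 9 + 5 = hour 14.
Error review needs all of the problem set (finishes hour 14); textbook reading (finishes hour 6). That puts its earliest start at hour 14; it finishes at 14 + 8 = hour 22.
Flashcard drill has to wait for the problem set (finishes hour 14); textbook reading (finishes hour 6). The latest of these is hour 14, so flashcard drill runs hour 14 to 14 + 2 = hour 16.
Group study cannot start until flashcard drill (finishes hour 16, plus 1-hour gap → hour 17); error review (finishes hour 22). The controlling bound is hour 22, so group study finishes at 22 + 5 = hour 27.

27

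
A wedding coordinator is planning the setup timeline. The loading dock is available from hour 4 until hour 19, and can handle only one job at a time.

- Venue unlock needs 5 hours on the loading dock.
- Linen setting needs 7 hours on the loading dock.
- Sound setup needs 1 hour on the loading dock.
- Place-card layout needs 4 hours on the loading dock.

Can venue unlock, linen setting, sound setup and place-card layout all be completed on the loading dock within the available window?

No

The loading dock window is 19 − 4 = 15 hours.
Running back to back, the jobs need 5 + 7 + 1 + 4 = 17 hours on the loading dock.
Since 17 > 15, they cannot all fit.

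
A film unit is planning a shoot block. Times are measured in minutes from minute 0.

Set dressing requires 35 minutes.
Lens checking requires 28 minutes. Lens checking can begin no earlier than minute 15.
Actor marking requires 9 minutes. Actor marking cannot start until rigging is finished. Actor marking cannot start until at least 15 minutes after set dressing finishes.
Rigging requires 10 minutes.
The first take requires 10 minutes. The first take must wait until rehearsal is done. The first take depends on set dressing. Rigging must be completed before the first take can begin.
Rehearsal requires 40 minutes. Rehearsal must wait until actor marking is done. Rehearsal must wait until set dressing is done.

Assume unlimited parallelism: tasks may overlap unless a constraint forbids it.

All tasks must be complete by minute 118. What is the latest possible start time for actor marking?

To finish by minute 118, the first take (duration 10) must start no later than minute 108.
Rehearsal feeds into the first take (must start by minute 108); so rehearsal must finish by minute 108 and therefore start by minute 68.
Since rehearsal (must start by minute 68) depends on it, actor marking must finish by minute 68. Backing off its 9-minute duration gives a latest start of minute 59.

59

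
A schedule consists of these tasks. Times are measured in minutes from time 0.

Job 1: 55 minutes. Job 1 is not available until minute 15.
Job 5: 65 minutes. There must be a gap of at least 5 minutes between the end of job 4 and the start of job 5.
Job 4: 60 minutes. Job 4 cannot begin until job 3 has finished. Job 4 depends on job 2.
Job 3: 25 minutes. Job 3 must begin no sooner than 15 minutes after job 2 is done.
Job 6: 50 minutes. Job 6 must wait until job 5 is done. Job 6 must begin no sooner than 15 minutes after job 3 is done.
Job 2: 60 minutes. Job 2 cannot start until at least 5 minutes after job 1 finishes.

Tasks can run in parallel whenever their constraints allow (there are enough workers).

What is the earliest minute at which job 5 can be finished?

305

After its own release at minute 15, job 1 can start at minute 15 and finishes at minute 70.
After job 1 (finishes minute 70, plus 5-minute gap → minute 75), job 2 can start at minute 75 and finishes at minute 135.
After job 2 (finishes minute 135, plus 15-minute gap → minute 150), job 3 can start at minute 150 and finishes at minute 175.
Job 4 cannot start until job 3 (finishes minute 175); job 2 (finishes minute 135). The controlling bound is minute 175, so job 4 finishes at 175 + 60 = minute 235.
After job 4 (finishes minute 235, plus 5-minute gap → minute 240), job 5 can start at minute 240 and finishes at minute 305.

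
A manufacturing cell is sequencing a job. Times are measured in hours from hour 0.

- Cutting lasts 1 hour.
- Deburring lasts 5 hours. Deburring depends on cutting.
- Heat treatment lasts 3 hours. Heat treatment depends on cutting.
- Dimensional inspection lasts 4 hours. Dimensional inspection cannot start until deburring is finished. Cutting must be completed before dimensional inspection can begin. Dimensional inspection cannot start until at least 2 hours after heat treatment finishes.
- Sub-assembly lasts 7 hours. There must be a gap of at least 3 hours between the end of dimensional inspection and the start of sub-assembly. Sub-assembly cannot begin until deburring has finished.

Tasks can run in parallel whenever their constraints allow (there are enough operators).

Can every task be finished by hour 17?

No

Cutting can start immediately at hour 0; it finishes at hour 1.
After cutting (finishes hour 1), heat treatment can start at hour 1 and finishes at hour 4.
After cutting (finishes hour 1), deburring can start at hour 1 and finishes at hour 6.
Dimensional inspection cannot start until deburring (finishes hour 6); cutting (finishes hour 1); heat treatment (finishes hour 4, plus 2-hour gap → hour 6). The controlling bound is hour 6, so dimensional inspection finishes at 6 + 4 = hour 10.
Sub-assembly has to wait for dimensional inspection (finishes hour 10, plus 3-hour gap → hour 13); deburring (finishes hour 6). The latest of these is hour 13, so sub-assembly runs hour 13 to 13 + 7 = hour 20.
The earliest everything can be done is hour 20, which is after the deadline of 17, so it is not possible.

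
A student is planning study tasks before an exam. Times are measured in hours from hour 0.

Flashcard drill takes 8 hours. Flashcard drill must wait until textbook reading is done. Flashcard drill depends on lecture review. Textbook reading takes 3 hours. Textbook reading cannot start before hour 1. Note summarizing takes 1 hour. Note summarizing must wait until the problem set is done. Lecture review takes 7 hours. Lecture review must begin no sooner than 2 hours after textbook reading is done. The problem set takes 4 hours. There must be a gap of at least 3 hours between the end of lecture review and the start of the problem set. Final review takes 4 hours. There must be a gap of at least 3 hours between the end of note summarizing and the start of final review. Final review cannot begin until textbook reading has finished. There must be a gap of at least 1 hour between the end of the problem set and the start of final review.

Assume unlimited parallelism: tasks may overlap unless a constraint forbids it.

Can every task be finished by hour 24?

No

After its own release at hour 1, textbook reading can start at hour 1 and finishes at hour 4.
After textbook reading (finishes hour 4, plus 2-hour gap → hour 6), lecture review can start at hour 6 and finishes at hour 13.
Flashcard drill cannot start until textbook reading (finishes hour 4); lecture review (finishes hour 13). The controlling bound is hour 13, so flashcard drill finishes at 13 + 8 = hour 21.
The problem set waits on lecture review (finishes hour 13, plus 3-hour gap → hour 16), so it starts at hour 16 and finishes at 16 + 4 = hour 20.
After the problem set (finishes hour 20), note summarizing can start at hour 20 and finishes at hour 21.
For final review: note summarizing (finishes hour 21, plus 3-hour gap → hour 24); textbook reading (finishes hour 4); the problem set (finishes hour 20, plus 1-hour gap → hour 21). Taking the maximum gives a start of hour 24, and it finishes at 24 + 4 = hour 28.
The earliest everything can be done is hour 28, which is after the deadline of 24, so it is not possible.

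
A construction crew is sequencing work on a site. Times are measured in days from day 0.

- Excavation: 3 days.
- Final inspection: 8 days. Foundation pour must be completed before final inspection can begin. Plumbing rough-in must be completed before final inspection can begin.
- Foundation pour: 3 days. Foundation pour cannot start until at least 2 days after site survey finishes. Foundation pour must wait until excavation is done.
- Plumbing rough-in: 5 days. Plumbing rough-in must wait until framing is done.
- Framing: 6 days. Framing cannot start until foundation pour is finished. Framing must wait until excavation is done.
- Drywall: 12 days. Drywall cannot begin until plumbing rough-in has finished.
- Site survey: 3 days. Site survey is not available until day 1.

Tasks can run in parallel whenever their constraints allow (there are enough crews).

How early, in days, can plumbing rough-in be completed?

Excavation has no prerequisites, so it starts at day 0 and finishes at day 3.
Site survey cannot begin until its own release at day 1. It runs from day 1 to 1 + 3 = day 4.
For foundation pour: site survey (finishes day 4, plus 2-day gap → day 6); excavation (finishes day 3). Taking the maximum gives a start of day 6, and it finishes at 6 + 3 = day 9.
Framing has to wait for foundation pour (finishes day 9); excavation (finishes day 3). The latest of these is day 9, so framing runs day 9 to 9 + 6 = day 15.
Plumbing rough-in waits on framing (finishes day 15), so it starts at day 15 and finishes at 15 + 5 = day 20.

20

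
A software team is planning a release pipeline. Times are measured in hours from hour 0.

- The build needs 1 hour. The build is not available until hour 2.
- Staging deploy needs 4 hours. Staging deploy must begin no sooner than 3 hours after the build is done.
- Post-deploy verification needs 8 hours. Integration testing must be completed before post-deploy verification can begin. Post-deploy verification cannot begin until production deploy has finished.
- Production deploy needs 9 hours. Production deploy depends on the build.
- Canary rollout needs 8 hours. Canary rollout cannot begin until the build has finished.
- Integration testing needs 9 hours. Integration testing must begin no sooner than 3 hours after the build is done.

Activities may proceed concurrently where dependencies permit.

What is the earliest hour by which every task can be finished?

23

The build cannot begin until its own release at hour 2. It runs from hour 2 to 2 + 1 = hour 3.
Production deploy cannot begin until the build (finishes hour 3). It runs from hour 3 to 3 + 9 = hour 12.
Canary rollout waits on the build (finishes hour 3), so it starts at hour 3 and finishes at 3 + 8 = hour 11.
After the build (finishes hour 3, plus 3-hour gap → hour 6), staging deploy can start at hour 6 and finishes at hour 10.
After the build (finishes hour 3, plus 3-hour gap → hour 6), integration testing can start at hour 6 and finishes at hour 15.
For post-deploy verification: integration testing (finishes hour 15); production deploy (finishes hour 12). Taking the maximum gives a start of hour 15, and it finishes at 15 + 8 = hour 23.
All tasks are finished once the last one completes. Finish times: The build at 3, Integration testing at 15, Staging deploy at 10, Canary rollout at 11, Production deploy at 12, Post-deploy verification at 23. The latest is hour 23.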